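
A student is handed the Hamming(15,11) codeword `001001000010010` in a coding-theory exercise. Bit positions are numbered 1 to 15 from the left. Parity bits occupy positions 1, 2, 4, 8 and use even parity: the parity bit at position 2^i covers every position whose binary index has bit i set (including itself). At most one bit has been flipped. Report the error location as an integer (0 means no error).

s1: b1⊕b3⊕b5⊕b7⊕b9⊕b11⊕b13⊕b15 = 0⊕1⊕0⊕0⊕0⊕1⊕0⊕0 = 0
s2: b2⊕b3⊕b6⊕b7⊕b10⊕b11⊕b14⊕b15 = 0⊕1⊕1⊕0⊕0⊕1⊕1⊕0 = 0
s4: b4⊕b5⊕b6⊕b7⊕b12⊕b13⊕b14⊕b15 = 0⊕0⊕1⊕0⊕0⊕0⊕1⊕0 = 0
s8: b8⊕b9⊕b10⊕b11⊕b12⊕b13⊕b14⊕b15 = 0⊕0⊕0⊕1⊕0⊕0⊕1⊕0 = 0
Syndrome (s8...s1) = 0000 → position 0 (no error).

0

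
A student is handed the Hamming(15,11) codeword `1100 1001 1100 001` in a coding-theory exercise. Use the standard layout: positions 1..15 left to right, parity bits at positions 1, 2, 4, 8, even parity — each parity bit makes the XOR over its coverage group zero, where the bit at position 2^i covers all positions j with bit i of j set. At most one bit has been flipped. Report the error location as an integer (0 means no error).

s1: b1⊕b3⊕b5⊕b7⊕b9⊕b11⊕b13⊕b15 = 1⊕0⊕1⊕0⊕1⊕0⊕0⊕1 = 0
s2: b2⊕b3⊕b6⊕b7⊕b10⊕b11⊕b14⊕b15 = 1⊕0⊕0⊕0⊕1⊕0⊕0⊕1 = 1
s4: b4⊕b5⊕b6⊕b7⊕b12⊕b13⊕b14⊕b15 = 0⊕1⊕0⊕0⊕0⊕0⊕0⊕1 = 0
s8: b8⊕b9⊕b10⊕b11⊕b12⊕b13⊕b14⊕b15 = 1⊕1⊕1⊕0⊕0⊕0⊕0⊕1 = 0
Syndrome (s8...s1) = 0010 → position 2.

2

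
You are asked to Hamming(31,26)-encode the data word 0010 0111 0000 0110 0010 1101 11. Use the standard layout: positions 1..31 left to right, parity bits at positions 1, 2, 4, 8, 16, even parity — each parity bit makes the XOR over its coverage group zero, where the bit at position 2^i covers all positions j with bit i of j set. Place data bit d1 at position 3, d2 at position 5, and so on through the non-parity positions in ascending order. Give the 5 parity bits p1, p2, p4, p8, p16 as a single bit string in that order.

10010

Place data bits at non-power-of-two positions: b3=0, b5=0, b6=1, b7=0, b9=0, b10=1, b11=1, b12=1, b13=0, b14=0, b15=0, b17=0, b18=0, b19=1, b20=1, b21=0, b22=0, b23=0, b24=1, b25=0, b26=1, b27=1, b28=0, b29=1, b30=1, b31=1.
p1 = XOR of data positions {3,5,7,9,11,13,15,17,19,21,23,25,27,29,31} = 0⊕0⊕0⊕0⊕1⊕0⊕0⊕0⊕1⊕0⊕0⊕0⊕1⊕1⊕1 = 1
p2 = XOR of data positions {3,6,7,10,11,14,15,18,19,22,23,26,27,30,31} = 0⊕1⊕0⊕1⊕1⊕0⊕0⊕0⊕1⊕0⊕0⊕1⊕1⊕1⊕1 = 0
p4 = XOR of data positions {5,6,7,12,13,14,15,20,21,22,23,28,29,30,31} = 0⊕1⊕0⊕1⊕0⊕0⊕0⊕1⊕0⊕0⊕0⊕0⊕1⊕1⊕1 = 0
p8 = XOR of data positions {9,10,11,12,13,14,15,24,25,26,27,28,29,30,31} = 0⊕1⊕1⊕1⊕0⊕0⊕0⊕1⊕0⊕1⊕1⊕0⊕1⊕1⊕1 = 1
p16 = XOR of data positions {17,18,19,20,21,22,23,24,25,26,27,28,29,30,31} = 0⊕0⊕1⊕1⊕0⊕0⊕0⊕1⊕0⊕1⊕1⊕0⊕1⊕1⊕1 = 0
Parity bits p1,p2,p4,p8,p16 = 10010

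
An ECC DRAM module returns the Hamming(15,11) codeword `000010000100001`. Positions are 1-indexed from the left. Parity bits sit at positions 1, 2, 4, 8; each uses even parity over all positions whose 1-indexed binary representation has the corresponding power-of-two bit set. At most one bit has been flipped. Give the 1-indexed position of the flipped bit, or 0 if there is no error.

0

s1: b1⊕b3⊕b5⊕b7⊕b9⊕b11⊕b13⊕b15 = 0⊕0⊕1⊕0⊕0⊕0⊕0⊕1 = 0
s2: b2⊕b3⊕b6⊕b7⊕b10⊕b11⊕b14⊕b15 = 0⊕0⊕0⊕0⊕1⊕0⊕0⊕1 = 0
s4: b4⊕b5⊕b6⊕b7⊕b12⊕b13⊕b14⊕b15 = 0⊕1⊕0⊕0⊕0⊕0⊕0⊕1 = 0
s8: b8⊕b9⊕b10⊕b11⊕b12⊕b13⊕b14⊕b15 = 0⊕0⊕1⊕0⊕0⊕0⊕0⊕1 = 0
Syndrome (s8...s1) = 0000 → position 0 (no error).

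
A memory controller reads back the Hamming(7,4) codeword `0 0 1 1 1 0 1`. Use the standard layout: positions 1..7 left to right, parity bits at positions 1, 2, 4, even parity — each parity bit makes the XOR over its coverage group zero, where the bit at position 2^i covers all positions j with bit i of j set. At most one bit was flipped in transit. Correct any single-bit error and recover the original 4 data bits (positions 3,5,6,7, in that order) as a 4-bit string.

s1: b1⊕b3⊕b5⊕b7 = 0⊕1⊕1⊕1 = 1
s2: b2⊕b3⊕b6⊕b7 = 0⊕1⊕0⊕1 = 0
s4: b4⊕b5⊕b6⊕b7 = 1⊕1⊕0⊕1 = 1
Syndrome (s4...s1) = 101 → position 5.
Flip bit 5: corrected codeword = 0011001
Data bits at positions 3,5,6,7: 1001

1001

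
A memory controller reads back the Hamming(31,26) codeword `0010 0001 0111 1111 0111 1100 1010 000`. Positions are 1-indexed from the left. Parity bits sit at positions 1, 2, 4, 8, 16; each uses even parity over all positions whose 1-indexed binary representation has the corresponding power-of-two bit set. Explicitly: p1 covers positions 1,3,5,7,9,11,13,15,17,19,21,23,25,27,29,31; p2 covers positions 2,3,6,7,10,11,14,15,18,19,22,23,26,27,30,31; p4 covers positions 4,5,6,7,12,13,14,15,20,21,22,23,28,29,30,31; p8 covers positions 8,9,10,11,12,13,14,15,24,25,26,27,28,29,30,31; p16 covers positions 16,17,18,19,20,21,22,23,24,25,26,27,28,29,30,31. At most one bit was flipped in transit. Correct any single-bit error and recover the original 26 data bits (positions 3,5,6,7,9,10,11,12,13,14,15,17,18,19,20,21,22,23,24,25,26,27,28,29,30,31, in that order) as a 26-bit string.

s1: b1⊕b3⊕b5⊕b7⊕b9⊕b11⊕b13⊕b15⊕b17⊕b19⊕b21⊕b23⊕b25⊕b27⊕b29⊕b31 = 0⊕1⊕0⊕0⊕0⊕1⊕1⊕1⊕0⊕1⊕1⊕0⊕1⊕1⊕0⊕0 = 0
s2: b2⊕b3⊕b6⊕b7⊕b10⊕b11⊕b14⊕b15⊕b18⊕b19⊕b22⊕b23⊕b26⊕b27⊕b30⊕b31 = 0⊕1⊕0⊕0⊕1⊕1⊕1⊕1⊕1⊕1⊕1⊕0⊕0⊕1⊕0⊕0 = 1
s4: b4⊕b5⊕b6⊕b7⊕b12⊕b13⊕b14⊕b15⊕b20⊕b21⊕b22⊕b23⊕b28⊕b29⊕b30⊕b31 = 0⊕0⊕0⊕0⊕1⊕1⊕1⊕1⊕1⊕1⊕1⊕0⊕0⊕0⊕0⊕0 = 1
s8: b8⊕b9⊕b10⊕b11⊕b12⊕b13⊕b14⊕b15⊕b24⊕b25⊕b26⊕b27⊕b28⊕b29⊕b30⊕b31 = 1⊕0⊕1⊕1⊕1⊕1⊕1⊕1⊕0⊕1⊕0⊕1⊕0⊕0⊕0⊕0 = 1
s16: b16⊕b17⊕b18⊕b19⊕b20⊕b21⊕b22⊕b23⊕b24⊕b25⊕b26⊕b27⊕b28⊕b29⊕b30⊕b31 = 1⊕0⊕1⊕1⊕1⊕1⊕1⊕0⊕0⊕1⊕0⊕1⊕0⊕0⊕0⊕0 = 0
Syndrome (s16...s1) = 01110 → position 14.
Flip bit 14: corrected codeword = 0010000101111011011111001010000
Data bits at positions 3,5,6,7,9,10,11,12,13,14,15,17,18,19,20,21,22,23,24,25,26,27,28,29,30,31: 10000111101011111001010000

10000111101011111001010000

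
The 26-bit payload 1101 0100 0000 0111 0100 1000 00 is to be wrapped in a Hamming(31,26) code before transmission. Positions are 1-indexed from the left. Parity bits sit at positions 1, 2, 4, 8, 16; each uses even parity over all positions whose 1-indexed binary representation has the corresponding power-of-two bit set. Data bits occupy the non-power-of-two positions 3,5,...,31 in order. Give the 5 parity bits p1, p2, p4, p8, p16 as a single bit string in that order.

00101

Place data bits at non-power-of-two positions: b3=1, b5=1, b6=0, b7=1, b9=0, b10=1, b11=0, b12=0, b13=0, b14=0, b15=0, b17=0, b18=0, b19=1, b20=1, b21=1, b22=0, b23=1, b24=0, b25=0, b26=1, b27=0, b28=0, b29=0, b30=0, b31=0.
p1 = XOR of data positions {3,5,7,9,11,13,15,17,19,21,23,25,27,29,31} = 1⊕1⊕1⊕0⊕0⊕0⊕0⊕0⊕1⊕1⊕1⊕0⊕0⊕0⊕0 = 0
p2 = XOR of data positions {3,6,7,10,11,14,15,18,19,22,23,26,27,30,31} = 1⊕0⊕1⊕1⊕0⊕0⊕0⊕0⊕1⊕0⊕1⊕1⊕0⊕0⊕0 = 0
p4 = XOR of data positions {5,6,7,12,13,14,15,20,21,22,23,28,29,30,31} = 1⊕0⊕1⊕0⊕0⊕0⊕0⊕1⊕1⊕0⊕1⊕0⊕0⊕0⊕0 = 1
p8 = XOR of data positions {9,10,11,12,13,14,15,24,25,26,27,28,29,30,31} = 0⊕1⊕0⊕0⊕0⊕0⊕0⊕0⊕0⊕1⊕0⊕0⊕0⊕0⊕0 = 0
p16 = XOR of data positions {17,18,19,20,21,22,23,24,25,26,27,28,29,30,31} = 0⊕0⊕1⊕1⊕1⊕0⊕1⊕0⊕0⊕1⊕0⊕0⊕0⊕0⊕0 = 1
Parity bits p1,p2,p4,p8,p16 = 00101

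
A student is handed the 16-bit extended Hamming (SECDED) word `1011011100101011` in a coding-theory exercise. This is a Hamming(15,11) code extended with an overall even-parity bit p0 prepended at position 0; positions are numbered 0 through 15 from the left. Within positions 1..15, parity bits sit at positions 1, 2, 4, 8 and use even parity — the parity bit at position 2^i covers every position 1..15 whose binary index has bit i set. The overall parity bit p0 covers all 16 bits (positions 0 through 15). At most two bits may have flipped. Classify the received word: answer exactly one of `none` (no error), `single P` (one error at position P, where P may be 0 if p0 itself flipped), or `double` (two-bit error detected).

double

s1: b1⊕b3⊕b5⊕b7⊕b9⊕b11⊕b13⊕b15 = 0⊕1⊕1⊕1⊕0⊕0⊕0⊕1 = 0
s2: b2⊕b3⊕b6⊕b7⊕b10⊕b11⊕b14⊕b15 = 1⊕1⊕1⊕1⊕1⊕0⊕1⊕1 = 1
s4: b4⊕b5⊕b6⊕b7⊕b12⊕b13⊕b14⊕b15 = 0⊕1⊕1⊕1⊕1⊕0⊕1⊕1 = 0
s8: b8⊕b9⊕b10⊕b11⊕b12⊕b13⊕b14⊕b15 = 0⊕0⊕1⊕0⊕1⊕0⊕1⊕1 = 0
Syndrome (s8...s1) = 0010 → position 2.
Overall parity (XOR of all 16 bits, including p0): 1⊕0⊕1⊕1⊕0⊕1⊕1⊕1⊕0⊕0⊕1⊕0⊕1⊕0⊕1⊕1 = 0
Overall=0, syndrome position=2 → double-bit error detected (uncorrectable).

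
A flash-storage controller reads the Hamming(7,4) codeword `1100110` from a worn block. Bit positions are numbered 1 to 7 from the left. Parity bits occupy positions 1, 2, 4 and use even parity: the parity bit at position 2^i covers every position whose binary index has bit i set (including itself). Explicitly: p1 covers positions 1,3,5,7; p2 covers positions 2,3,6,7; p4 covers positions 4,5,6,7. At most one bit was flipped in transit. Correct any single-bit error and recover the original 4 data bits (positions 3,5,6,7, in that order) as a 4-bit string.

s1: b1⊕b3⊕b5⊕b7 = 1⊕0⊕1⊕0 = 0
s2: b2⊕b3⊕b6⊕b7 = 1⊕0⊕1⊕0 = 0
s4: b4⊕b5⊕b6⊕b7 = 0⊕1⊕1⊕0 = 0
Syndrome (s4...s1) = 000 → position 0 (no error).
No correction needed.
Data bits at positions 3,5,6,7: 0110

0110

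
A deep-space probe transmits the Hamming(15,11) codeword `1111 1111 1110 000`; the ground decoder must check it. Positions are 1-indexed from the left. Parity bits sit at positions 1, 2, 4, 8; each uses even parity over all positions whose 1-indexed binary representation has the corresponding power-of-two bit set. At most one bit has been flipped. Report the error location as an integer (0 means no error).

s1: b1⊕b3⊕b5⊕b7⊕b9⊕b11⊕b13⊕b15 = 1⊕1⊕1⊕1⊕1⊕1⊕0⊕0 = 0
s2: b2⊕b3⊕b6⊕b7⊕b10⊕b11⊕b14⊕b15 = 1⊕1⊕1⊕1⊕1⊕1⊕0⊕0 = 0
s4: b4⊕b5⊕b6⊕b7⊕b12⊕b13⊕b14⊕b15 = 1⊕1⊕1⊕1⊕0⊕0⊕0⊕0 = 0
s8: b8⊕b9⊕b10⊕b11⊕b12⊕b13⊕b14⊕b15 = 1⊕1⊕1⊕1⊕0⊕0⊕0⊕0 = 0
Syndrome (s8...s1) = 0000 → position 0 (no error).

0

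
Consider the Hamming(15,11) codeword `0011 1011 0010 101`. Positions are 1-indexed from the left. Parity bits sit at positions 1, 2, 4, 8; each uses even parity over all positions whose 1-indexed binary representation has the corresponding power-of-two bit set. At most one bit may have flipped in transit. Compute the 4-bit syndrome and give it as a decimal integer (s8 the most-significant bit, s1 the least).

4

s1: b1⊕b3⊕b5⊕b7⊕b9⊕b11⊕b13⊕b15 = 0⊕1⊕1⊕1⊕0⊕1⊕1⊕1 = 0
s2: b2⊕b3⊕b6⊕b7⊕b10⊕b11⊕b14⊕b15 = 0⊕1⊕0⊕1⊕0⊕1⊕0⊕1 = 0
s4: b4⊕b5⊕b6⊕b7⊕b12⊕b13⊕b14⊕b15 = 1⊕1⊕0⊕1⊕0⊕1⊕0⊕1 = 1
s8: b8⊕b9⊕b10⊕b11⊕b12⊕b13⊕b14⊕b15 = 1⊕0⊕0⊕1⊕0⊕1⊕0⊕1 = 0
Syndrome (s8...s1) = 0100 → position 4.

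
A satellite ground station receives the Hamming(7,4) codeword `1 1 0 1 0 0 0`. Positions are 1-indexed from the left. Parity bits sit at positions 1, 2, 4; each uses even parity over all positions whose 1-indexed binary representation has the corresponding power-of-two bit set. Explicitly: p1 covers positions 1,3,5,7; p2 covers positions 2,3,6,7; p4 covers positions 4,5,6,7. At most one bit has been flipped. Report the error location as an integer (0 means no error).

7

s1: b1⊕b3⊕b5⊕b7 = 1⊕0⊕0⊕0 = 1
s2: b2⊕b3⊕b6⊕b7 = 1⊕0⊕0⊕0 = 1
s4: b4⊕b5⊕b6⊕b7 = 1⊕0⊕0⊕0 = 1
Syndrome (s4...s1) = 111 → position 7.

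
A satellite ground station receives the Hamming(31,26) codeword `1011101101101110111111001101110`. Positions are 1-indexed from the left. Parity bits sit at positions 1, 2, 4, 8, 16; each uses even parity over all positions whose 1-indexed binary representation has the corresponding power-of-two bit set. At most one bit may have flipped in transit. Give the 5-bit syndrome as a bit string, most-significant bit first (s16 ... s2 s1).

11010

s1: b1⊕b3⊕b5⊕b7⊕b9⊕b11⊕b13⊕b15⊕b17⊕b19⊕b21⊕b23⊕b25⊕b27⊕b29⊕b31 = 1⊕1⊕1⊕1⊕0⊕1⊕1⊕1⊕1⊕1⊕1⊕0⊕1⊕0⊕1⊕0 = 0
s2: b2⊕b3⊕b6⊕b7⊕b10⊕b11⊕b14⊕b15⊕b18⊕b19⊕b22⊕b23⊕b26⊕b27⊕b30⊕b31 = 0⊕1⊕0⊕1⊕1⊕1⊕1⊕1⊕1⊕1⊕1⊕0⊕1⊕0⊕1⊕0 = 1
s4: b4⊕b5⊕b6⊕b7⊕b12⊕b13⊕b14⊕b15⊕b20⊕b21⊕b22⊕b23⊕b28⊕b29⊕b30⊕b31 = 1⊕1⊕0⊕1⊕0⊕1⊕1⊕1⊕1⊕1⊕1⊕0⊕1⊕1⊕1⊕0 = 0
s8: b8⊕b9⊕b10⊕b11⊕b12⊕b13⊕b14⊕b15⊕b24⊕b25⊕b26⊕b27⊕b28⊕b29⊕b30⊕b31 = 1⊕0⊕1⊕1⊕0⊕1⊕1⊕1⊕0⊕1⊕1⊕0⊕1⊕1⊕1⊕0 = 1
s16: b16⊕b17⊕b18⊕b19⊕b20⊕b21⊕b22⊕b23⊕b24⊕b25⊕b26⊕b27⊕b28⊕b29⊕b30⊕b31 = 0⊕1⊕1⊕1⊕1⊕1⊕1⊕0⊕0⊕1⊕1⊕0⊕1⊕1⊕1⊕0 = 1
Syndrome (s16...s1) = 11010 → position 26.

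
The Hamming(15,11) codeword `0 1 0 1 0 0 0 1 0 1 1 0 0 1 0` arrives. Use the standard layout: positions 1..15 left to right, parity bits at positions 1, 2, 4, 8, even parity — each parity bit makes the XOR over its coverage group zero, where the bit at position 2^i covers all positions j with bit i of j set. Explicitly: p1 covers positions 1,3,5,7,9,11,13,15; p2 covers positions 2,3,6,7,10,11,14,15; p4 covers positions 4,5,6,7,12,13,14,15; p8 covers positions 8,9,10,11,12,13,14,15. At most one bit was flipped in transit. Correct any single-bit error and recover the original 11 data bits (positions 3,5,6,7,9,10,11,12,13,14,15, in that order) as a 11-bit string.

00000110010

s1: b1⊕b3⊕b5⊕b7⊕b9⊕b11⊕b13⊕b15 = 0⊕0⊕0⊕0⊕0⊕1⊕0⊕0 = 1
s2: b2⊕b3⊕b6⊕b7⊕b10⊕b11⊕b14⊕b15 = 1⊕0⊕0⊕0⊕1⊕1⊕1⊕0 = 0
s4: b4⊕b5⊕b6⊕b7⊕b12⊕b13⊕b14⊕b15 = 1⊕0⊕0⊕0⊕0⊕0⊕1⊕0 = 0
s8: b8⊕b9⊕b10⊕b11⊕b12⊕b13⊕b14⊕b15 = 1⊕0⊕1⊕1⊕0⊕0⊕1⊕0 = 0
Syndrome (s8...s1) = 0001 → position 1.
Flip bit 1: corrected codeword = 110100010110010
Data bits at positions 3,5,6,7,9,10,11,12,13,14,15: 00000110010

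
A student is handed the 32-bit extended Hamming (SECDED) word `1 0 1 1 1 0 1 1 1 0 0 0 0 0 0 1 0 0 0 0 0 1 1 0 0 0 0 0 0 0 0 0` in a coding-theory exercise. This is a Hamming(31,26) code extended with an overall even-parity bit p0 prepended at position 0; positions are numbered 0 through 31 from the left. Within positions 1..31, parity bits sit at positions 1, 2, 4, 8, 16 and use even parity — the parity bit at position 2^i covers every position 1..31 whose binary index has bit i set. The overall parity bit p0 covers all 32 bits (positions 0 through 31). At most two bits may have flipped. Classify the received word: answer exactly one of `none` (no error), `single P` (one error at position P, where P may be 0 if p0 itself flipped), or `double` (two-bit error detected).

s1: b1⊕b3⊕b5⊕b7⊕b9⊕b11⊕b13⊕b15⊕b17⊕b19⊕b21⊕b23⊕b25⊕b27⊕b29⊕b31 = 0⊕1⊕0⊕1⊕0⊕0⊕0⊕1⊕0⊕0⊕1⊕0⊕0⊕0⊕0⊕0 = 0
s2: b2⊕b3⊕b6⊕b7⊕b10⊕b11⊕b14⊕b15⊕b18⊕b19⊕b22⊕b23⊕b26⊕b27⊕b30⊕b31 = 1⊕1⊕1⊕1⊕0⊕0⊕0⊕1⊕0⊕0⊕1⊕0⊕0⊕0⊕0⊕0 = 0
s4: b4⊕b5⊕b6⊕b7⊕b12⊕b13⊕b14⊕b15⊕b20⊕b21⊕b22⊕b23⊕b28⊕b29⊕b30⊕b31 = 1⊕0⊕1⊕1⊕0⊕0⊕0⊕1⊕0⊕1⊕1⊕0⊕0⊕0⊕0⊕0 = 0
s8: b8⊕b9⊕b10⊕b11⊕b12⊕b13⊕b14⊕b15⊕b24⊕b25⊕b26⊕b27⊕b28⊕b29⊕b30⊕b31 = 1⊕0⊕0⊕0⊕0⊕0⊕0⊕1⊕0⊕0⊕0⊕0⊕0⊕0⊕0⊕0 = 0
s16: b16⊕b17⊕b18⊕b19⊕b20⊕b21⊕b22⊕b23⊕b24⊕b25⊕b26⊕b27⊕b28⊕b29⊕b30⊕b31 = 0⊕0⊕0⊕0⊕0⊕1⊕1⊕0⊕0⊕0⊕0⊕0⊕0⊕0⊕0⊕0 = 0
Syndrome (s16...s1) = 00000 → position 0 (no error).
Overall parity (XOR of all 32 bits, including p0): 1⊕0⊕1⊕1⊕1⊕0⊕1⊕1⊕1⊕0⊕0⊕0⊕0⊕0⊕0⊕1⊕0⊕0⊕0⊕0⊕0⊕1⊕1⊕0⊕0⊕0⊕0⊕0⊕0⊕0⊕0⊕0 = 0
Overall=0, syndrome position=0 → no error.

none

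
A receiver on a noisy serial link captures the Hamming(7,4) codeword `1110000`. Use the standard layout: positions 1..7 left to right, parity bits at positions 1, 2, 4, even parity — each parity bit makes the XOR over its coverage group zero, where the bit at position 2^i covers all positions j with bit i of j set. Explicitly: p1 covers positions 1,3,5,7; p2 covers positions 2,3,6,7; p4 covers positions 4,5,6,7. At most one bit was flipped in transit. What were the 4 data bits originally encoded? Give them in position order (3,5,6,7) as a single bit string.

s1: b1⊕b3⊕b5⊕b7 = 1⊕1⊕0⊕0 = 0
s2: b2⊕b3⊕b6⊕b7 = 1⊕1⊕0⊕0 = 0
s4: b4⊕b5⊕b6⊕b7 = 0⊕0⊕0⊕0 = 0
Syndrome (s4...s1) = 000 → position 0 (no error).
No correction needed.
Data bits at positions 3,5,6,7: 1000

1000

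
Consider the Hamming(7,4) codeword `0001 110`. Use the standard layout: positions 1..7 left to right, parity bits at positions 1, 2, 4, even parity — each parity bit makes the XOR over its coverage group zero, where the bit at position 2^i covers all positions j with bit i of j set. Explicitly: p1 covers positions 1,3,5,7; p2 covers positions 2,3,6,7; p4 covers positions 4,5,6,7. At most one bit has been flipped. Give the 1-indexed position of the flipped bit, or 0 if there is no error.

s1: b1⊕b3⊕b5⊕b7 = 0⊕0⊕1⊕0 = 1
s2: b2⊕b3⊕b6⊕b7 = 0⊕0⊕1⊕0 = 1
s4: b4⊕b5⊕b6⊕b7 = 1⊕1⊕1⊕0 = 1
Syndrome (s4...s1) = 111 → position 7.

7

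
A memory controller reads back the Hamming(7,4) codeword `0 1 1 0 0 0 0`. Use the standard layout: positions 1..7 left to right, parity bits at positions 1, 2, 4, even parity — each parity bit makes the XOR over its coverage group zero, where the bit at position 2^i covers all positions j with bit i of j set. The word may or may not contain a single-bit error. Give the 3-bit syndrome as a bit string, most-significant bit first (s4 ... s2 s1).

001

s1: b1⊕b3⊕b5⊕b7 = 0⊕1⊕0⊕0 = 1
s2: b2⊕b3⊕b6⊕b7 = 1⊕1⊕0⊕0 = 0
s4: b4⊕b5⊕b6⊕b7 = 0⊕0⊕0⊕0 = 0
Syndrome (s4...s1) = 001 → position 1.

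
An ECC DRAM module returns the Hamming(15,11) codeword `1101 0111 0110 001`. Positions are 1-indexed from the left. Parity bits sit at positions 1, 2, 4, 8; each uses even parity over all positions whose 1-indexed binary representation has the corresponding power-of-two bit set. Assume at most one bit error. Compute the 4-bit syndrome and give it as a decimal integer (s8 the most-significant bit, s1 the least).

s1: b1⊕b3⊕b5⊕b7⊕b9⊕b11⊕b13⊕b15 = 1⊕0⊕0⊕1⊕0⊕1⊕0⊕1 = 0
s2: b2⊕b3⊕b6⊕b7⊕b10⊕b11⊕b14⊕b15 = 1⊕0⊕1⊕1⊕1⊕1⊕0⊕1 = 0
s4: b4⊕b5⊕b6⊕b7⊕b12⊕b13⊕b14⊕b15 = 1⊕0⊕1⊕1⊕0⊕0⊕0⊕1 = 0
s8: b8⊕b9⊕b10⊕b11⊕b12⊕b13⊕b14⊕b15 = 1⊕0⊕1⊕1⊕0⊕0⊕0⊕1 = 0
Syndrome (s8...s1) = 0000 → position 0 (no error).

0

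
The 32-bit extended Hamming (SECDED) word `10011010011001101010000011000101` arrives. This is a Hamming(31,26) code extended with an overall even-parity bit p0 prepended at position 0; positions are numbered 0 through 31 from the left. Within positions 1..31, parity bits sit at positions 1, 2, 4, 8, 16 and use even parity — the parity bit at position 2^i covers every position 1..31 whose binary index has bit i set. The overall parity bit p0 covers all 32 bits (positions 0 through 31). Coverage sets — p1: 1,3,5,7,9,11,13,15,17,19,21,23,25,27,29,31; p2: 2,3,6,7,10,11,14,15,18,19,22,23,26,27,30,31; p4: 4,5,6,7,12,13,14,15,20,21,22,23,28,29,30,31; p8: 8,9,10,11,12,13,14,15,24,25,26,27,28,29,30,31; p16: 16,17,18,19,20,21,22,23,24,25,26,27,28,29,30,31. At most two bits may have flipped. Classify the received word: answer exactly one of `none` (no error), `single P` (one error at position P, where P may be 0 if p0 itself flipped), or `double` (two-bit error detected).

s1: b1⊕b3⊕b5⊕b7⊕b9⊕b11⊕b13⊕b15⊕b17⊕b19⊕b21⊕b23⊕b25⊕b27⊕b29⊕b31 = 0⊕1⊕0⊕0⊕1⊕0⊕1⊕0⊕0⊕0⊕0⊕0⊕1⊕0⊕1⊕1 = 0
s2: b2⊕b3⊕b6⊕b7⊕b10⊕b11⊕b14⊕b15⊕b18⊕b19⊕b22⊕b23⊕b26⊕b27⊕b30⊕b31 = 0⊕1⊕1⊕0⊕1⊕0⊕1⊕0⊕1⊕0⊕0⊕0⊕0⊕0⊕0⊕1 = 0
s4: b4⊕b5⊕b6⊕b7⊕b12⊕b13⊕b14⊕b15⊕b20⊕b21⊕b22⊕b23⊕b28⊕b29⊕b30⊕b31 = 1⊕0⊕1⊕0⊕0⊕1⊕1⊕0⊕0⊕0⊕0⊕0⊕0⊕1⊕0⊕1 = 0
s8: b8⊕b9⊕b10⊕b11⊕b12⊕b13⊕b14⊕b15⊕b24⊕b25⊕b26⊕b27⊕b28⊕b29⊕b30⊕b31 = 0⊕1⊕1⊕0⊕0⊕1⊕1⊕0⊕1⊕1⊕0⊕0⊕0⊕1⊕0⊕1 = 0
s16: b16⊕b17⊕b18⊕b19⊕b20⊕b21⊕b22⊕b23⊕b24⊕b25⊕b26⊕b27⊕b28⊕b29⊕b30⊕b31 = 1⊕0⊕1⊕0⊕0⊕0⊕0⊕0⊕1⊕1⊕0⊕0⊕0⊕1⊕0⊕1 = 0
Syndrome (s16...s1) = 00000 → position 0 (no error).
Overall parity (XOR of all 32 bits, including p0): 1⊕0⊕0⊕1⊕1⊕0⊕1⊕0⊕0⊕1⊕1⊕0⊕0⊕1⊕1⊕0⊕1⊕0⊕1⊕0⊕0⊕0⊕0⊕0⊕1⊕1⊕0⊕0⊕0⊕1⊕0⊕1 = 0
Overall=0, syndrome position=0 → no error.

none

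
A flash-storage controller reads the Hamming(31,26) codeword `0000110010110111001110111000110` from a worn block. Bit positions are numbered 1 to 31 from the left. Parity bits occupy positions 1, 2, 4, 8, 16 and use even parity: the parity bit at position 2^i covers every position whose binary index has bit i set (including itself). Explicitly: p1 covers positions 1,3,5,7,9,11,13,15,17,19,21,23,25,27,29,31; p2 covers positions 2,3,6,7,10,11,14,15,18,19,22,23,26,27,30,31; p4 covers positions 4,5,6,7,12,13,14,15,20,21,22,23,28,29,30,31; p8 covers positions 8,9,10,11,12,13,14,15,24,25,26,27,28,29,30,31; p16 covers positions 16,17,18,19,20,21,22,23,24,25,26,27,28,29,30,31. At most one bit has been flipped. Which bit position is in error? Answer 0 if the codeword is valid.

27

s1: b1⊕b3⊕b5⊕b7⊕b9⊕b11⊕b13⊕b15⊕b17⊕b19⊕b21⊕b23⊕b25⊕b27⊕b29⊕b31 = 0⊕0⊕1⊕0⊕1⊕1⊕0⊕1⊕0⊕1⊕1⊕1⊕1⊕0⊕1⊕0 = 1
s2: b2⊕b3⊕b6⊕b7⊕b10⊕b11⊕b14⊕b15⊕b18⊕b19⊕b22⊕b23⊕b26⊕b27⊕b30⊕b31 = 0⊕0⊕1⊕0⊕0⊕1⊕1⊕1⊕0⊕1⊕0⊕1⊕0⊕0⊕1⊕0 = 1
s4: b4⊕b5⊕b6⊕b7⊕b12⊕b13⊕b14⊕b15⊕b20⊕b21⊕b22⊕b23⊕b28⊕b29⊕b30⊕b31 = 0⊕1⊕1⊕0⊕1⊕0⊕1⊕1⊕1⊕1⊕0⊕1⊕0⊕1⊕1⊕0 = 0
s8: b8⊕b9⊕b10⊕b11⊕b12⊕b13⊕b14⊕b15⊕b24⊕b25⊕b26⊕b27⊕b28⊕b29⊕b30⊕b31 = 0⊕1⊕0⊕1⊕1⊕0⊕1⊕1⊕1⊕1⊕0⊕0⊕0⊕1⊕1⊕0 = 1
s16: b16⊕b17⊕b18⊕b19⊕b20⊕b21⊕b22⊕b23⊕b24⊕b25⊕b26⊕b27⊕b28⊕b29⊕b30⊕b31 = 1⊕0⊕0⊕1⊕1⊕1⊕0⊕1⊕1⊕1⊕0⊕0⊕0⊕1⊕1⊕0 = 1
Syndrome (s16...s1) = 11011 → position 27.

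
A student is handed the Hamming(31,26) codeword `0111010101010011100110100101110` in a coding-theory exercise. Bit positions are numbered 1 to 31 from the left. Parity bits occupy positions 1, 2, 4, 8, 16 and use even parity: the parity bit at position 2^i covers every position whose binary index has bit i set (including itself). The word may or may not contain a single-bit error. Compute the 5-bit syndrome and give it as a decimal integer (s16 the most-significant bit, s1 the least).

s1: b1⊕b3⊕b5⊕b7⊕b9⊕b11⊕b13⊕b15⊕b17⊕b19⊕b21⊕b23⊕b25⊕b27⊕b29⊕b31 = 0⊕1⊕0⊕0⊕0⊕0⊕0⊕1⊕1⊕0⊕1⊕1⊕0⊕0⊕1⊕0 = 0
s2: b2⊕b3⊕b6⊕b7⊕b10⊕b11⊕b14⊕b15⊕b18⊕b19⊕b22⊕b23⊕b26⊕b27⊕b30⊕b31 = 1⊕1⊕1⊕0⊕1⊕0⊕0⊕1⊕0⊕0⊕0⊕1⊕1⊕0⊕1⊕0 = 0
s4: b4⊕b5⊕b6⊕b7⊕b12⊕b13⊕b14⊕b15⊕b20⊕b21⊕b22⊕b23⊕b28⊕b29⊕b30⊕b31 = 1⊕0⊕1⊕0⊕1⊕0⊕0⊕1⊕1⊕1⊕0⊕1⊕1⊕1⊕1⊕0 = 0
s8: b8⊕b9⊕b10⊕b11⊕b12⊕b13⊕b14⊕b15⊕b24⊕b25⊕b26⊕b27⊕b28⊕b29⊕b30⊕b31 = 1⊕0⊕1⊕0⊕1⊕0⊕0⊕1⊕0⊕0⊕1⊕0⊕1⊕1⊕1⊕0 = 0
s16: b16⊕b17⊕b18⊕b19⊕b20⊕b21⊕b22⊕b23⊕b24⊕b25⊕b26⊕b27⊕b28⊕b29⊕b30⊕b31 = 1⊕1⊕0⊕0⊕1⊕1⊕0⊕1⊕0⊕0⊕1⊕0⊕1⊕1⊕1⊕0 = 1
Syndrome (s16...s1) = 10000 → position 16.

16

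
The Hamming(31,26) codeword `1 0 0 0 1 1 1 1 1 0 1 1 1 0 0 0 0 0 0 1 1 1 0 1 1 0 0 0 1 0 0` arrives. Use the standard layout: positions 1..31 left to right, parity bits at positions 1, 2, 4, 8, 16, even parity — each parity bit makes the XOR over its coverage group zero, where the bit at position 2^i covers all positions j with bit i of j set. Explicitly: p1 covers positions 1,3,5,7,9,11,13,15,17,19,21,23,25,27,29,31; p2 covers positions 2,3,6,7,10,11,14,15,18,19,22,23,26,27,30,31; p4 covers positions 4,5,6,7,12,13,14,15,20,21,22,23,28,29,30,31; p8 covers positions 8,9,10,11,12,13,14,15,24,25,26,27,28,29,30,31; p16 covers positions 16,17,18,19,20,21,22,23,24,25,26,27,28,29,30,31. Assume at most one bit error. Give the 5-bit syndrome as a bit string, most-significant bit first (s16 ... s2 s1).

00101

s1: b1⊕b3⊕b5⊕b7⊕b9⊕b11⊕b13⊕b15⊕b17⊕b19⊕b21⊕b23⊕b25⊕b27⊕b29⊕b31 = 1⊕0⊕1⊕1⊕1⊕1⊕1⊕0⊕0⊕0⊕1⊕0⊕1⊕0⊕1⊕0 = 1
s2: b2⊕b3⊕b6⊕b7⊕b10⊕b11⊕b14⊕b15⊕b18⊕b19⊕b22⊕b23⊕b26⊕b27⊕b30⊕b31 = 0⊕0⊕1⊕1⊕0⊕1⊕0⊕0⊕0⊕0⊕1⊕0⊕0⊕0⊕0⊕0 = 0
s4: b4⊕b5⊕b6⊕b7⊕b12⊕b13⊕b14⊕b15⊕b20⊕b21⊕b22⊕b23⊕b28⊕b29⊕b30⊕b31 = 0⊕1⊕1⊕1⊕1⊕1⊕0⊕0⊕1⊕1⊕1⊕0⊕0⊕1⊕0⊕0 = 1
s8: b8⊕b9⊕b10⊕b11⊕b12⊕b13⊕b14⊕b15⊕b24⊕b25⊕b26⊕b27⊕b28⊕b29⊕b30⊕b31 = 1⊕1⊕0⊕1⊕1⊕1⊕0⊕0⊕1⊕1⊕0⊕0⊕0⊕1⊕0⊕0 = 0
s16: b16⊕b17⊕b18⊕b19⊕b20⊕b21⊕b22⊕b23⊕b24⊕b25⊕b26⊕b27⊕b28⊕b29⊕b30⊕b31 = 0⊕0⊕0⊕0⊕1⊕1⊕1⊕0⊕1⊕1⊕0⊕0⊕0⊕1⊕0⊕0 = 0
Syndrome (s16...s1) = 00101 → position 5.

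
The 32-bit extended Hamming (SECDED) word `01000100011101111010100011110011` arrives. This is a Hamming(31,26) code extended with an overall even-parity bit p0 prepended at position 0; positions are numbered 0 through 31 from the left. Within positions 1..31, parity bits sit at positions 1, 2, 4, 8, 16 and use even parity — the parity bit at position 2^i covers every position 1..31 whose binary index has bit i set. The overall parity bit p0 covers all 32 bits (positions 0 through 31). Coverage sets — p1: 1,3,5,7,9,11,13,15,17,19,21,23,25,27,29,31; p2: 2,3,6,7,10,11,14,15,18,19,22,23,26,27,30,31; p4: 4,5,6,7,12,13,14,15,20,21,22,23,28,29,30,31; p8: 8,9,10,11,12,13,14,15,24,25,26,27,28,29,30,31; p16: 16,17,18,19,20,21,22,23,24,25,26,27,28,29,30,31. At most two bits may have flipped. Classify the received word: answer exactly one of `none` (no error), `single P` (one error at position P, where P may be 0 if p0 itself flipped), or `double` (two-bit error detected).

single 23

s1: b1⊕b3⊕b5⊕b7⊕b9⊕b11⊕b13⊕b15⊕b17⊕b19⊕b21⊕b23⊕b25⊕b27⊕b29⊕b31 = 1⊕0⊕1⊕0⊕1⊕1⊕1⊕1⊕0⊕0⊕0⊕0⊕1⊕1⊕0⊕1 = 1
s2: b2⊕b3⊕b6⊕b7⊕b10⊕b11⊕b14⊕b15⊕b18⊕b19⊕b22⊕b23⊕b26⊕b27⊕b30⊕b31 = 0⊕0⊕0⊕0⊕1⊕1⊕1⊕1⊕1⊕0⊕0⊕0⊕1⊕1⊕1⊕1 = 1
s4: b4⊕b5⊕b6⊕b7⊕b12⊕b13⊕b14⊕b15⊕b20⊕b21⊕b22⊕b23⊕b28⊕b29⊕b30⊕b31 = 0⊕1⊕0⊕0⊕0⊕1⊕1⊕1⊕1⊕0⊕0⊕0⊕0⊕0⊕1⊕1 = 1
s8: b8⊕b9⊕b10⊕b11⊕b12⊕b13⊕b14⊕b15⊕b24⊕b25⊕b26⊕b27⊕b28⊕b29⊕b30⊕b31 = 0⊕1⊕1⊕1⊕0⊕1⊕1⊕1⊕1⊕1⊕1⊕1⊕0⊕0⊕1⊕1 = 0
s16: b16⊕b17⊕b18⊕b19⊕b20⊕b21⊕b22⊕b23⊕b24⊕b25⊕b26⊕b27⊕b28⊕b29⊕b30⊕b31 = 1⊕0⊕1⊕0⊕1⊕0⊕0⊕0⊕1⊕1⊕1⊕1⊕0⊕0⊕1⊕1 = 1
Syndrome (s16...s1) = 10111 → position 23.
Overall parity (XOR of all 32 bits, including p0): 0⊕1⊕0⊕0⊕0⊕1⊕0⊕0⊕0⊕1⊕1⊕1⊕0⊕1⊕1⊕1⊕1⊕0⊕1⊕0⊕1⊕0⊕0⊕0⊕1⊕1⊕1⊕1⊕0⊕0⊕1⊕1 = 1
Overall=1, syndrome position=23 → single-bit error at position 23.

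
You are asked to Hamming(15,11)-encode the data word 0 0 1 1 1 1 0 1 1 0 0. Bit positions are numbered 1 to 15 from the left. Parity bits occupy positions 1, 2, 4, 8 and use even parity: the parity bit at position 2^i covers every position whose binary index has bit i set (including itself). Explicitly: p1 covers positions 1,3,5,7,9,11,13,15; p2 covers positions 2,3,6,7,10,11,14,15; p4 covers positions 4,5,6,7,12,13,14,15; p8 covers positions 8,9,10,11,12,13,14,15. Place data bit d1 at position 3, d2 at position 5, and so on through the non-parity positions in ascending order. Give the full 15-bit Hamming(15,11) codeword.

110001101101100

Place data bits at non-power-of-two positions: b3=0, b5=0, b6=1, b7=1, b9=1, b10=1, b11=0, b12=1, b13=1, b14=0, b15=0.
p1 = XOR of data positions {3,5,7,9,11,13,15} = 0⊕0⊕1⊕1⊕0⊕1⊕0 = 1
p2 = XOR of data positions {3,6,7,10,11,14,15} = 0⊕1⊕1⊕1⊕0⊕0⊕0 = 1
p4 = XOR of data positions {5,6,7,12,13,14,15} = 0⊕1⊕1⊕1⊕1⊕0⊕0 = 0
p8 = XOR of data positions {9,10,11,12,13,14,15} = 1⊕1⊕0⊕1⊕1⊕0⊕0 = 0
Codeword b1..b15 = 110001101101100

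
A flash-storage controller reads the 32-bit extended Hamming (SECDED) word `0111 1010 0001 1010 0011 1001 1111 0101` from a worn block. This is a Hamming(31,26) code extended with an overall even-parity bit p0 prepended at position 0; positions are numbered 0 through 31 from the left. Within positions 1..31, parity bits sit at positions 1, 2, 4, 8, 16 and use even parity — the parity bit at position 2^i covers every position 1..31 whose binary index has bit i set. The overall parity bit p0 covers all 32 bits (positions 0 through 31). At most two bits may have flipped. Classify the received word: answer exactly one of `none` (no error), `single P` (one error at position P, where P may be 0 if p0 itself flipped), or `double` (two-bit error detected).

s1: b1⊕b3⊕b5⊕b7⊕b9⊕b11⊕b13⊕b15⊕b17⊕b19⊕b21⊕b23⊕b25⊕b27⊕b29⊕b31 = 1⊕1⊕0⊕0⊕0⊕1⊕0⊕0⊕0⊕1⊕0⊕1⊕1⊕1⊕1⊕1 = 1
s2: b2⊕b3⊕b6⊕b7⊕b10⊕b11⊕b14⊕b15⊕b18⊕b19⊕b22⊕b23⊕b26⊕b27⊕b30⊕b31 = 1⊕1⊕1⊕0⊕0⊕1⊕1⊕0⊕1⊕1⊕0⊕1⊕1⊕1⊕0⊕1 = 1
s4: b4⊕b5⊕b6⊕b7⊕b12⊕b13⊕b14⊕b15⊕b20⊕b21⊕b22⊕b23⊕b28⊕b29⊕b30⊕b31 = 1⊕0⊕1⊕0⊕1⊕0⊕1⊕0⊕1⊕0⊕0⊕1⊕0⊕1⊕0⊕1 = 0
s8: b8⊕b9⊕b10⊕b11⊕b12⊕b13⊕b14⊕b15⊕b24⊕b25⊕b26⊕b27⊕b28⊕b29⊕b30⊕b31 = 0⊕0⊕0⊕1⊕1⊕0⊕1⊕0⊕1⊕1⊕1⊕1⊕0⊕1⊕0⊕1 = 1
s16: b16⊕b17⊕b18⊕b19⊕b20⊕b21⊕b22⊕b23⊕b24⊕b25⊕b26⊕b27⊕b28⊕b29⊕b30⊕b31 = 0⊕0⊕1⊕1⊕1⊕0⊕0⊕1⊕1⊕1⊕1⊕1⊕0⊕1⊕0⊕1 = 0
Syndrome (s16...s1) = 01011 → position 11.
Overall parity (XOR of all 32 bits, including p0): 0⊕1⊕1⊕1⊕1⊕0⊕1⊕0⊕0⊕0⊕0⊕1⊕1⊕0⊕1⊕0⊕0⊕0⊕1⊕1⊕1⊕0⊕0⊕1⊕1⊕1⊕1⊕1⊕0⊕1⊕0⊕1 = 0
Overall=0, syndrome position=11 → double-bit error detected (uncorrectable).

double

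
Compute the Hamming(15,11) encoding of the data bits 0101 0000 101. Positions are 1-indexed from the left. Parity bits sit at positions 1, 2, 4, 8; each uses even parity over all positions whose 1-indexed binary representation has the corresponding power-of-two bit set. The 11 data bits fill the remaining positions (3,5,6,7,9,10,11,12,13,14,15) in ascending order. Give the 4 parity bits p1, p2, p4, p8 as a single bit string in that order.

Place data bits at non-power-of-two positions: b3=0, b5=1, b6=0, b7=1, b9=0, b10=0, b11=0, b12=0, b13=1, b14=0, b15=1.
p1 = XOR of data positions {3,5,7,9,11,13,15} = 0⊕1⊕1⊕0⊕0⊕1⊕1 = 0
p2 = XOR of data positions {3,6,7,10,11,14,15} = 0⊕0⊕1⊕0⊕0⊕0⊕1 = 0
p4 = XOR of data positions {5,6,7,12,13,14,15} = 1⊕0⊕1⊕0⊕1⊕0⊕1 = 0
p8 = XOR of data positions {9,10,11,12,13,14,15} = 0⊕0⊕0⊕0⊕1⊕0⊕1 = 0
Parity bits p1,p2,p4,p8 = 0000

0000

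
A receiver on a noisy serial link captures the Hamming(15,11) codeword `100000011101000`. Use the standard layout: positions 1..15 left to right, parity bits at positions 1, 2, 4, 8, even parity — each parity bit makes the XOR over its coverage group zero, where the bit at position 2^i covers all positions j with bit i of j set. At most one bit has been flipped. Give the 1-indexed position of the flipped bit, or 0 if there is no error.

6

s1: b1⊕b3⊕b5⊕b7⊕b9⊕b11⊕b13⊕b15 = 1⊕0⊕0⊕0⊕1⊕0⊕0⊕0 = 0
s2: b2⊕b3⊕b6⊕b7⊕b10⊕b11⊕b14⊕b15 = 0⊕0⊕0⊕0⊕1⊕0⊕0⊕0 = 1
s4: b4⊕b5⊕b6⊕b7⊕b12⊕b13⊕b14⊕b15 = 0⊕0⊕0⊕0⊕1⊕0⊕0⊕0 = 1
s8: b8⊕b9⊕b10⊕b11⊕b12⊕b13⊕b14⊕b15 = 1⊕1⊕1⊕0⊕1⊕0⊕0⊕0 = 0
Syndrome (s8...s1) = 0110 → position 6.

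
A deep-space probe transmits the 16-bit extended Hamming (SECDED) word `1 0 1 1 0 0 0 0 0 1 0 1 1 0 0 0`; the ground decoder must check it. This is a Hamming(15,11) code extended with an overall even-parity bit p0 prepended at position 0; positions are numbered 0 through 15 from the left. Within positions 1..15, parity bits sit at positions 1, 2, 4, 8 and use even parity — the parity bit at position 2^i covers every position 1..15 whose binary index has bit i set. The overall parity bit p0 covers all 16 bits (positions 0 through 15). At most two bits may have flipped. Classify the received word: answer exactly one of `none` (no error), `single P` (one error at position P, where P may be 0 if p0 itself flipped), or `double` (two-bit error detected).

double

s1: b1⊕b3⊕b5⊕b7⊕b9⊕b11⊕b13⊕b15 = 0⊕1⊕0⊕0⊕1⊕1⊕0⊕0 = 1
s2: b2⊕b3⊕b6⊕b7⊕b10⊕b11⊕b14⊕b15 = 1⊕1⊕0⊕0⊕0⊕1⊕0⊕0 = 1
s4: b4⊕b5⊕b6⊕b7⊕b12⊕b13⊕b14⊕b15 = 0⊕0⊕0⊕0⊕1⊕0⊕0⊕0 = 1
s8: b8⊕b9⊕b10⊕b11⊕b12⊕b13⊕b14⊕b15 = 0⊕1⊕0⊕1⊕1⊕0⊕0⊕0 = 1
Syndrome (s8...s1) = 1111 → position 15.
Overall parity (XOR of all 16 bits, including p0): 1⊕0⊕1⊕1⊕0⊕0⊕0⊕0⊕0⊕1⊕0⊕1⊕1⊕0⊕0⊕0 = 0
Overall=0, syndrome position=15 → double-bit error detected (uncorrectable).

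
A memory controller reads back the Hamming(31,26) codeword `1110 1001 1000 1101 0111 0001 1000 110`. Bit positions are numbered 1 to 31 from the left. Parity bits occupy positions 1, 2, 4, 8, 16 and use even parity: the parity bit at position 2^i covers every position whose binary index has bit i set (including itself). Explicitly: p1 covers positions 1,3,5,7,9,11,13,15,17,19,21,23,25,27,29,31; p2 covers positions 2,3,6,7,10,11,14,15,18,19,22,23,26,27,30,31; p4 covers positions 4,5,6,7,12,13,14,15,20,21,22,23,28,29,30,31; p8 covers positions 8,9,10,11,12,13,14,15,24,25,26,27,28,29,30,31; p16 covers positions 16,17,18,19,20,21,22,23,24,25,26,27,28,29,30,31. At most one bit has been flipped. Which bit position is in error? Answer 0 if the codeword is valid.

0

s1: b1⊕b3⊕b5⊕b7⊕b9⊕b11⊕b13⊕b15⊕b17⊕b19⊕b21⊕b23⊕b25⊕b27⊕b29⊕b31 = 1⊕1⊕1⊕0⊕1⊕0⊕1⊕0⊕0⊕1⊕0⊕0⊕1⊕0⊕1⊕0 = 0
s2: b2⊕b3⊕b6⊕b7⊕b10⊕b11⊕b14⊕b15⊕b18⊕b19⊕b22⊕b23⊕b26⊕b27⊕b30⊕b31 = 1⊕1⊕0⊕0⊕0⊕0⊕1⊕0⊕1⊕1⊕0⊕0⊕0⊕0⊕1⊕0 = 0
s4: b4⊕b5⊕b6⊕b7⊕b12⊕b13⊕b14⊕b15⊕b20⊕b21⊕b22⊕b23⊕b28⊕b29⊕b30⊕b31 = 0⊕1⊕0⊕0⊕0⊕1⊕1⊕0⊕1⊕0⊕0⊕0⊕0⊕1⊕1⊕0 = 0
s8: b8⊕b9⊕b10⊕b11⊕b12⊕b13⊕b14⊕b15⊕b24⊕b25⊕b26⊕b27⊕b28⊕b29⊕b30⊕b31 = 1⊕1⊕0⊕0⊕0⊕1⊕1⊕0⊕1⊕1⊕0⊕0⊕0⊕1⊕1⊕0 = 0
s16: b16⊕b17⊕b18⊕b19⊕b20⊕b21⊕b22⊕b23⊕b24⊕b25⊕b26⊕b27⊕b28⊕b29⊕b30⊕b31 = 1⊕0⊕1⊕1⊕1⊕0⊕0⊕0⊕1⊕1⊕0⊕0⊕0⊕1⊕1⊕0 = 0
Syndrome (s16...s1) = 00000 → position 0 (no error).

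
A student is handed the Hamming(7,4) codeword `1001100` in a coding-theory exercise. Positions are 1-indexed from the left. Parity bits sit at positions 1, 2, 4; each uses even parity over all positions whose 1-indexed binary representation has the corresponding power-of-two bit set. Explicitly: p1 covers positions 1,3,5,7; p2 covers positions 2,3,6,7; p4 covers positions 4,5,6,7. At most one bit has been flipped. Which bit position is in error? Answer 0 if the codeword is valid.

s1: b1⊕b3⊕b5⊕b7 = 1⊕0⊕1⊕0 = 0
s2: b2⊕b3⊕b6⊕b7 = 0⊕0⊕0⊕0 = 0
s4: b4⊕b5⊕b6⊕b7 = 1⊕1⊕0⊕0 = 0
Syndrome (s4...s1) = 000 → position 0 (no error).

0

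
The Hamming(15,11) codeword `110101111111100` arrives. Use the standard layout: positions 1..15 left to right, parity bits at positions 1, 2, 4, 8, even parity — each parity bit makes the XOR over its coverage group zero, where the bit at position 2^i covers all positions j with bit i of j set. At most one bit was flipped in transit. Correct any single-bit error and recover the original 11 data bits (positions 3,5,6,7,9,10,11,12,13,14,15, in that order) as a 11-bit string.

00101111100

s1: b1⊕b3⊕b5⊕b7⊕b9⊕b11⊕b13⊕b15 = 1⊕0⊕0⊕1⊕1⊕1⊕1⊕0 = 1
s2: b2⊕b3⊕b6⊕b7⊕b10⊕b11⊕b14⊕b15 = 1⊕0⊕1⊕1⊕1⊕1⊕0⊕0 = 1
s4: b4⊕b5⊕b6⊕b7⊕b12⊕b13⊕b14⊕b15 = 1⊕0⊕1⊕1⊕1⊕1⊕0⊕0 = 1
s8: b8⊕b9⊕b10⊕b11⊕b12⊕b13⊕b14⊕b15 = 1⊕1⊕1⊕1⊕1⊕1⊕0⊕0 = 0
Syndrome (s8...s1) = 0111 → position 7.
Flip bit 7: corrected codeword = 110101011111100
Data bits at positions 3,5,6,7,9,10,11,12,13,14,15: 00101111100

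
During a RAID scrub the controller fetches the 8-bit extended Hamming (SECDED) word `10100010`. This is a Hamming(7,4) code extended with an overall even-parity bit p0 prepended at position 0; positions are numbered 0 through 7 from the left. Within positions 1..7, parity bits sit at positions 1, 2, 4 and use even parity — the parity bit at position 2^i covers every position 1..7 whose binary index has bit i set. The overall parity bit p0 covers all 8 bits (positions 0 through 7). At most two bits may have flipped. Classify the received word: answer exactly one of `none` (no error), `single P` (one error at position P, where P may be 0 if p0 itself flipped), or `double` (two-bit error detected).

s1: b1⊕b3⊕b5⊕b7 = 0⊕0⊕0⊕0 = 0
s2: b2⊕b3⊕b6⊕b7 = 1⊕0⊕1⊕0 = 0
s4: b4⊕b5⊕b6⊕b7 = 0⊕0⊕1⊕0 = 1
Syndrome (s4...s1) = 100 → position 4.
Overall parity (XOR of all 8 bits, including p0): 1⊕0⊕1⊕0⊕0⊕0⊕1⊕0 = 1
Overall=1, syndrome position=4 → single-bit error at position 4.

single 4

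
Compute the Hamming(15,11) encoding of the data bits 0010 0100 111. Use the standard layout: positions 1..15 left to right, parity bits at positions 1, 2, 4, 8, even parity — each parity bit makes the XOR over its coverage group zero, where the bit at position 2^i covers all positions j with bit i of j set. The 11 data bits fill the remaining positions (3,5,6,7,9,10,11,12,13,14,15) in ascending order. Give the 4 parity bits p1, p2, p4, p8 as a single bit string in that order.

Place data bits at non-power-of-two positions: b3=0, b5=0, b6=1, b7=0, b9=0, b10=1, b11=0, b12=0, b13=1, b14=1, b15=1.
p1 = XOR of data positions {3,5,7,9,11,13,15} = 0⊕0⊕0⊕0⊕0⊕1⊕1 = 0
p2 = XOR of data positions {3,6,7,10,11,14,15} = 0⊕1⊕0⊕1⊕0⊕1⊕1 = 0
p4 = XOR of data positions {5,6,7,12,13,14,15} = 0⊕1⊕0⊕0⊕1⊕1⊕1 = 0
p8 = XOR of data positions {9,10,11,12,13,14,15} = 0⊕1⊕0⊕0⊕1⊕1⊕1 = 0
Parity bits p1,p2,p4,p8 = 0000

0000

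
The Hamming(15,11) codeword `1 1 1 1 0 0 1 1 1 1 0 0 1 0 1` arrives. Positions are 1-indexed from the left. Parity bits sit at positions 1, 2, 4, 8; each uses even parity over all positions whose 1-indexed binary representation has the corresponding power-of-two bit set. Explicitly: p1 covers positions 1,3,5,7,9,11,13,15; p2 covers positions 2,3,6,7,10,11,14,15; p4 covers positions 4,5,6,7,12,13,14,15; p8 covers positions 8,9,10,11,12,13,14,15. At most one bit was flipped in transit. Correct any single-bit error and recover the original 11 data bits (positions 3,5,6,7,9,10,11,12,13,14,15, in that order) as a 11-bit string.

10011000101

s1: b1⊕b3⊕b5⊕b7⊕b9⊕b11⊕b13⊕b15 = 1⊕1⊕0⊕1⊕1⊕0⊕1⊕1 = 0
s2: b2⊕b3⊕b6⊕b7⊕b10⊕b11⊕b14⊕b15 = 1⊕1⊕0⊕1⊕1⊕0⊕0⊕1 = 1
s4: b4⊕b5⊕b6⊕b7⊕b12⊕b13⊕b14⊕b15 = 1⊕0⊕0⊕1⊕0⊕1⊕0⊕1 = 0
s8: b8⊕b9⊕b10⊕b11⊕b12⊕b13⊕b14⊕b15 = 1⊕1⊕1⊕0⊕0⊕1⊕0⊕1 = 1
Syndrome (s8...s1) = 1010 → position 10.
Flip bit 10: corrected codeword = 111100111000101
Data bits at positions 3,5,6,7,9,10,11,12,13,14,15: 10011000101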